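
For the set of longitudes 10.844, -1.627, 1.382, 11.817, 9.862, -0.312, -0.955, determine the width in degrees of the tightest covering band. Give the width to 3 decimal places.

Sort the longitudes: -1.627°, -0.955°, -0.312°, +1.382°, +9.862°, +10.844°, +11.817°.
Eastward gaps between consecutive values (wrapping around): 0.672°, 0.643°, 1.694°, 8.480°, 0.982°, 0.973°, 346.556°.
Largest gap = 346.556° ⇒ minimal covering band is its complement: 360° − 346.556° = 13.444°.
Band runs from -1.627° eastward to +11.817°.

13.444°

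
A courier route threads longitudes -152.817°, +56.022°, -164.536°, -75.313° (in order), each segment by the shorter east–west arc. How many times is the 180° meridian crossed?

2

Leg 1: -152.817° → +56.022°, shortest Δλ = -151.161° (west) — crosses 180°.
Leg 2: +56.022° → -164.536°, shortest Δλ = 139.442° (east) — crosses 180°.
Leg 3: -164.536° → -75.313°, shortest Δλ = 89.223° (east) — does not cross 180°.
Total crossings: 2.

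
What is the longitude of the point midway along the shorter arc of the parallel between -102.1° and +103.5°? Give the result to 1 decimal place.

Signed shortest Δλ from -102.1° to +103.5° is -154.4°.
Midpoint longitude = -102.1° + (-154.4°)/2 = -102.1° − 77.2° = -179.3°.
(The naïve average (-102.1 + +103.5)/2 = 0.7° is on the wrong side of the globe.)

-179.3°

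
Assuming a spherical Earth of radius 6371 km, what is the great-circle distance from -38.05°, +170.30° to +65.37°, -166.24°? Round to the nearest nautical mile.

6306 nmi

Δλ = -166.24 − 170.30 = -336.54°; wrapped into (−180°, 180°]: 23.46°.
Δφ = 65.37 − -38.05 = 103.42°.
a = sin²(Δφ/2) + cos φ₁ · cos φ₂ · sin²(Δλ/2) = 0.629608.
c = 2·atan2(√a, √(1−a)) = 1.83301 rad → d = 6371·c ≈ 11678.08 km ≈ 6305.66 nmi.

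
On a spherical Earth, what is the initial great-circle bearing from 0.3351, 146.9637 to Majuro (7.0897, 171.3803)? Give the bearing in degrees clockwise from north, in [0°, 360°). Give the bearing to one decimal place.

Δλ = 171.3803 − 146.9637 = 24.4166°.
θ = atan2( sin Δλ · cos φ₂ , cos φ₁ · sin φ₂ − sin φ₁ · cos φ₂ · cos Δλ )
  = atan2(0.41021, 0.11814) = 73.934° → normalised to [0°, 360°): 73.934°.

73.9°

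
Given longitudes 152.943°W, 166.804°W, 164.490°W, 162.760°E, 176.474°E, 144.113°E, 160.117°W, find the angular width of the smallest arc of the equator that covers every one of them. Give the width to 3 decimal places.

Sort the longitudes: -166.804°, -164.490°, -160.117°, -152.943°, +144.113°, +162.760°, +176.474°.
Eastward gaps between consecutive values (wrapping around): 2.314°, 4.373°, 7.174°, 297.056°, 18.647°, 13.714°, 16.722°.
Largest gap = 297.056° ⇒ minimal covering band is its complement: 360° − 297.056° = 62.944°.
Band runs from +144.113° eastward to -152.943°, crossing the antimeridian.

62.944°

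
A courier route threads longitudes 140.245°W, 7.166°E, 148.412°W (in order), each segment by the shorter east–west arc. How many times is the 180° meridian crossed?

Leg 1: -140.245° → +7.166°, shortest Δλ = 147.411° (east) — does not cross 180°.
Leg 2: +7.166° → -148.412°, shortest Δλ = -155.578° (west) — does not cross 180°.
Total crossings: 0.

0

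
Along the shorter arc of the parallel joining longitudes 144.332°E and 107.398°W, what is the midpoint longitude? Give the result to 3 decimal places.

Signed shortest Δλ from +144.332° to -107.398° is +108.270°.
Midpoint longitude = +144.332° + (+108.270°)/2 = +144.332° + 54.135° = +198.467°.
Normalise into (−180°, 180°]: -161.533°.
(The naïve average (+144.332 + -107.398)/2 = 18.467° is on the wrong side of the globe.)

161.533°W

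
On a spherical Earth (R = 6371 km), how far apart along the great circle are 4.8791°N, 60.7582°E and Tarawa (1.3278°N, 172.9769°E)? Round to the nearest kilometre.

Δλ = 172.9769 − 60.7582 = 112.2187°.
Δφ = 1.3278 − 4.8791 = -3.5513°.
a = sin²(Δφ/2) + cos φ₁ · cos φ₂ · sin²(Δλ/2) = 0.687350.
c = 2·atan2(√a, √(1−a)) = 1.95487 rad → d = 6371·c ≈ 12454.48 km.

12454 km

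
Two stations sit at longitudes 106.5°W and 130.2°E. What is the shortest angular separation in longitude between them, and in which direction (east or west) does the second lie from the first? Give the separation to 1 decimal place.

Raw difference: 130.2 − -106.5 = 236.7°.
Normalise into (−180°, 180°]: 236.7° − 360° = -123.3°.
Negative ⇒ the second point lies to the west; separation 123.3°.

123.3° west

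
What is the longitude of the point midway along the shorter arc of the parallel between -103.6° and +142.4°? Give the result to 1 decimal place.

Signed shortest Δλ from -103.6° to +142.4° is -114.0°.
Midpoint longitude = -103.6° + (-114.0°)/2 = -103.6° − 57.0° = -160.6°.
(The naïve average (-103.6 + +142.4)/2 = 19.4° is on the wrong side of the globe.)

-160.6°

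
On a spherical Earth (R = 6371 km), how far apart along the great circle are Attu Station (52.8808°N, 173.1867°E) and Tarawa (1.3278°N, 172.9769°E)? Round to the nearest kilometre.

5732 km

Δλ = 172.9769 − 173.1867 = -0.2098°.
Δφ = 1.3278 − 52.8808 = -51.5530°.
a = sin²(Δφ/2) + cos φ₁ · cos φ₂ · sin²(Δλ/2) = 0.189107.
c = 2·atan2(√a, √(1−a)) = 0.89977 rad → d = 6371·c ≈ 5732.46 km.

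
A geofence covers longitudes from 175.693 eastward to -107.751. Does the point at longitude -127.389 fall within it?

Yes

Band width going east from +175.693° to -107.751°: ((-107.751 − 175.693) mod 360) = 76.556°.
Offset of -127.389° east of the west edge: ((-127.389 − 175.693) mod 360) = 56.918°.
56.918° ≤ 76.556° ⇒ inside.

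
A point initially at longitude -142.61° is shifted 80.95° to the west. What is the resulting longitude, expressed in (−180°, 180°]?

+136.44°

Start at -142.61°; shift −80.95° → -223.56°.
-223.56° lies outside (−180°, 180°]; add 360° → +136.44°.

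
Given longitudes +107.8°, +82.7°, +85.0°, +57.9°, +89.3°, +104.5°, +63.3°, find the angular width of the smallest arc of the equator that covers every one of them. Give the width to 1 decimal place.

Sort the longitudes: +57.9°, +63.3°, +82.7°, +85.0°, +89.3°, +104.5°, +107.8°.
Eastward gaps between consecutive values (wrapping around): 5.4°, 19.4°, 2.3°, 4.3°, 15.2°, 3.3°, 310.1°.
Largest gap = 310.1° ⇒ minimal covering band is its complement: 360° − 310.1° = 49.9°.
Band runs from +57.9° eastward to +107.8°.

49.9°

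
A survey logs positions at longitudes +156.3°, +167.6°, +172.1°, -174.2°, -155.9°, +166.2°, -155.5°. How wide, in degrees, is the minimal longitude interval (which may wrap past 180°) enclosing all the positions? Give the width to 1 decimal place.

Sort the longitudes: -174.2°, -155.9°, -155.5°, +156.3°, +166.2°, +167.6°, +172.1°.
Eastward gaps between consecutive values (wrapping around): 18.3°, 0.4°, 311.8°, 9.9°, 1.4°, 4.5°, 13.7°.
Largest gap = 311.8° ⇒ minimal covering band is its complement: 360° − 311.8° = 48.2°.
Band runs from +156.3° eastward to -155.5°, crossing the antimeridian.

48.2°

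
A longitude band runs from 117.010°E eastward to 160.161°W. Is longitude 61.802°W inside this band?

No

Band width going east from +117.010° to -160.161°: ((-160.161 − 117.010) mod 360) = 82.829°.
Offset of -61.802° east of the west edge: ((-61.802 − 117.010) mod 360) = 181.188°.
181.188° > 82.829° ⇒ outside.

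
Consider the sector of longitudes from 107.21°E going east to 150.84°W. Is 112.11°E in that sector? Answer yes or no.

Yes

Band width going east from +107.21° to -150.84°: ((-150.84 − 107.21) mod 360) = 101.95°.
Offset of +112.11° east of the west edge: ((112.11 − 107.21) mod 360) = 4.90°.
4.90° ≤ 101.95° ⇒ inside.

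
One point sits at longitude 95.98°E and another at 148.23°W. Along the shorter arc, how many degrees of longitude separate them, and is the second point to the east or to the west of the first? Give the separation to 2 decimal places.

Raw difference: -148.23 − 95.98 = -244.21°.
Normalise into (−180°, 180°]: -244.21° + 360° = 115.79°.
Positive ⇒ the second point lies to the east; separation 115.79°.

115.79° east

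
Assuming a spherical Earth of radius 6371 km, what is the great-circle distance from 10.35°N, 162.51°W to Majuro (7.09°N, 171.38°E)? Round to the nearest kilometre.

Δλ = 171.38 − -162.51 = 333.89°; wrapped into (−180°, 180°]: -26.11°.
Δφ = 7.09 − 10.35 = -3.26°.
a = sin²(Δφ/2) + cos φ₁ · cos φ₂ · sin²(Δλ/2) = 0.050620.
c = 2·atan2(√a, √(1−a)) = 0.45386 rad → d = 6371·c ≈ 2891.55 km.

2892 km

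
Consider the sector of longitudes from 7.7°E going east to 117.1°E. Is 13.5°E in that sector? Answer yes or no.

Band width going east from +7.7° to +117.1°: ((117.1 − 7.7) mod 360) = 109.4°.
Offset of +13.5° east of the west edge: ((13.5 − 7.7) mod 360) = 5.8°.
5.8° ≤ 109.4° ⇒ inside.

Yes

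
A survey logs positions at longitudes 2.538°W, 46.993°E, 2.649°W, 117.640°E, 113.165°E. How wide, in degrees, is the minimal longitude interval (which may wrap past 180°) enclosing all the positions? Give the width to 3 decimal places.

Sort the longitudes: -2.649°, -2.538°, +46.993°, +113.165°, +117.640°.
Eastward gaps between consecutive values (wrapping around): 0.111°, 49.531°, 66.172°, 4.475°, 239.711°.
Largest gap = 239.711° ⇒ minimal covering band is its complement: 360° − 239.711° = 120.289°.
Band runs from -2.649° eastward to +117.640°.

120.289°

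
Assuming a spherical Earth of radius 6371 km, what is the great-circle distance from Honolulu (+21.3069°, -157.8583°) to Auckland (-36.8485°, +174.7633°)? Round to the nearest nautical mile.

Δλ = 174.7633 − -157.8583 = 332.6216°; wrapped into (−180°, 180°]: -27.3784°.
Δφ = -36.8485 − 21.3069 = -58.1554°.
a = sin²(Δφ/2) + cos φ₁ · cos φ₂ · sin²(Δλ/2) = 0.277945.
c = 2·atan2(√a, √(1−a)) = 1.11062 rad → d = 6371·c ≈ 7075.73 km ≈ 3820.59 nmi.

3821 nmi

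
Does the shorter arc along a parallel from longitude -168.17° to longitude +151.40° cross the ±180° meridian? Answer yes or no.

Naïve |151.40 − -168.17| = 319.57° > 180°, so the shorter arc goes the other way round — across 180°.
Signed shortest Δλ = ((151.40 − -168.17 + 180) mod 360) − 180 = -40.43°.
Going west by 40.43° from -168.17° passes through 180° before reaching +151.40°.

Yes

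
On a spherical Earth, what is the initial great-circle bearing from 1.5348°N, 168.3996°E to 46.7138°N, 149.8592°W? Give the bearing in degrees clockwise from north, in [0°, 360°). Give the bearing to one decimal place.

Δλ = -149.8592 − 168.3996 = -318.2588°; wrapped into (−180°, 180°]: 41.7412°.
θ = atan2( sin Δλ · cos φ₂ , cos φ₁ · sin φ₂ − sin φ₁ · cos φ₂ · cos Δλ )
  = atan2(0.45648, 0.71397) = 32.593° → normalised to [0°, 360°): 32.593°.

32.6°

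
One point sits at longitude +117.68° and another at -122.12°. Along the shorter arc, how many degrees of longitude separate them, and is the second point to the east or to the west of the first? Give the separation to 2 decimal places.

Raw difference: -122.12 − 117.68 = -239.8°.
Normalise into (−180°, 180°]: -239.8° + 360° = 120.2°.
Positive ⇒ the second point lies to the east; separation 120.20°.

120.20° east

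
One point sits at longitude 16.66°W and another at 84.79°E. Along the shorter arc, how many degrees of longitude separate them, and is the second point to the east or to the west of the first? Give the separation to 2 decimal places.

Raw difference: 84.79 − -16.66 = 101.45°.
Normalise into (−180°, 180°]: 101.45° stays 101.45°.
Positive ⇒ the second point lies to the east; separation 101.45°.

101.45° east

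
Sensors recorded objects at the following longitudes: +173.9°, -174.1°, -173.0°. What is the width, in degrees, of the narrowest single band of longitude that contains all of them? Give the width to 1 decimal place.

13.1°

Sort the longitudes: -174.1°, -173.0°, +173.9°.
Eastward gaps between consecutive values (wrapping around): 1.1°, 346.9°, 12.0°.
Largest gap = 346.9° ⇒ minimal covering band is its complement: 360° − 346.9° = 13.1°.
Band runs from +173.9° eastward to -173.0°, crossing the antimeridian.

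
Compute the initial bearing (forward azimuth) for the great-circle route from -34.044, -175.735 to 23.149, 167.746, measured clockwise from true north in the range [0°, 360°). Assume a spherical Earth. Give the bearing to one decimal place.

342.3°

Δλ = 167.746 − -175.735 = 343.481°; wrapped into (−180°, 180°]: -16.519°.
θ = atan2( sin Δλ · cos φ₂ , cos φ₁ · sin φ₂ − sin φ₁ · cos φ₂ · cos Δλ )
  = atan2(-0.26144, 0.81925) = -17.699° → normalised to [0°, 360°): 342.301°.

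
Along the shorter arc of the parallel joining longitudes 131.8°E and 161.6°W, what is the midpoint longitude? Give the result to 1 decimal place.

165.1°E

Signed shortest Δλ from +131.8° to -161.6° is +66.6°.
Midpoint longitude = +131.8° + (+66.6°)/2 = +131.8° + 33.3° = +165.1°.
(The naïve average (+131.8 + -161.6)/2 = -14.9° is on the wrong side of the globe.)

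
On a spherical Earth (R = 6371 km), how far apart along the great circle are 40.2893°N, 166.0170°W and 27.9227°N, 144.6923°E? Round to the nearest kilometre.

Δλ = 144.6923 − -166.0170 = 310.7093°; wrapped into (−180°, 180°]: -49.2907°.
Δφ = 27.9227 − 40.2893 = -12.3666°.
a = sin²(Δφ/2) + cos φ₁ · cos φ₂ · sin²(Δλ/2) = 0.128800.
c = 2·atan2(√a, √(1−a)) = 0.73415 rad → d = 6371·c ≈ 4677.28 km.

4677 km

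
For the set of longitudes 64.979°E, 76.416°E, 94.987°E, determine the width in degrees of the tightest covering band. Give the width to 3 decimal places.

Sort the longitudes: +64.979°, +76.416°, +94.987°.
Eastward gaps between consecutive values (wrapping around): 11.437°, 18.571°, 329.992°.
Largest gap = 329.992° ⇒ minimal covering band is its complement: 360° − 329.992° = 30.008°.
Band runs from +64.979° eastward to +94.987°.

30.008°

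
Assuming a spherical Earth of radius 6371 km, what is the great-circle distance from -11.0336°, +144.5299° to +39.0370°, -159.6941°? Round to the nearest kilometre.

Δλ = -159.6941 − 144.5299 = -304.2240°; wrapped into (−180°, 180°]: 55.7760°.
Δφ = 39.0370 − -11.0336 = 50.0706°.
a = sin²(Δφ/2) + cos φ₁ · cos φ₂ · sin²(Δλ/2) = 0.345876.
c = 2·atan2(√a, √(1−a)) = 1.25745 rad → d = 6371·c ≈ 8011.19 km.

8011 km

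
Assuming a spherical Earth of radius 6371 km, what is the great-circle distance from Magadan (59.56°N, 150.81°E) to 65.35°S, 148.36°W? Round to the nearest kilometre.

14777 km

Δλ = -148.36 − 150.81 = -299.17°; wrapped into (−180°, 180°]: 60.83°.
Δφ = -65.35 − 59.56 = -124.91°.
a = sin²(Δφ/2) + cos φ₁ · cos φ₂ · sin²(Δλ/2) = 0.840302.
c = 2·atan2(√a, √(1−a)) = 2.31938 rad → d = 6371·c ≈ 14776.78 km.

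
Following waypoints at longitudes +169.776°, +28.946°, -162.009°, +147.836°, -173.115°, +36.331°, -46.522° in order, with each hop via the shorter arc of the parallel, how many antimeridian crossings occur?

Leg 1: +169.776° → +28.946°, shortest Δλ = -140.83° (west) — does not cross 180°.
Leg 2: +28.946° → -162.009°, shortest Δλ = 169.045° (east) — crosses 180°.
Leg 3: -162.009° → +147.836°, shortest Δλ = -50.155° (west) — crosses 180°.
Leg 4: +147.836° → -173.115°, shortest Δλ = 39.049° (east) — crosses 180°.
Leg 5: -173.115° → +36.331°, shortest Δλ = -150.554° (west) — crosses 180°.
Leg 6: +36.331° → -46.522°, shortest Δλ = -82.853° (west) — does not cross 180°.
Total crossings: 4.

4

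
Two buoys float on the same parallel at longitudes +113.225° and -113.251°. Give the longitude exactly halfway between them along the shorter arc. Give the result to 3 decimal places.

Signed shortest Δλ from +113.225° to -113.251° is +133.524°.
Midpoint longitude = +113.225° + (+133.524°)/2 = +113.225° + 66.762° = +179.987°.
(The naïve average (+113.225 + -113.251)/2 = -0.013° is on the wrong side of the globe.)

+179.987°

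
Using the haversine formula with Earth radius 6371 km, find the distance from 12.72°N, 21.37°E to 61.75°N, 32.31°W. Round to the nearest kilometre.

6909 km

Δλ = -32.31 − 21.37 = -53.68°.
Δφ = 61.75 − 12.72 = 49.03°.
a = sin²(Δφ/2) + cos φ₁ · cos φ₂ · sin²(Δλ/2) = 0.266288.
c = 2·atan2(√a, √(1−a)) = 1.08442 rad → d = 6371·c ≈ 6908.85 km.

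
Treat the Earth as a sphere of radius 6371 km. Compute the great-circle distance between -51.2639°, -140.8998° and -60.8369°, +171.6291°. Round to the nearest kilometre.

3054 km

Δλ = 171.6291 − -140.8998 = 312.5289°; wrapped into (−180°, 180°]: -47.4711°.
Δφ = -60.8369 − -51.2639 = -9.5730°.
a = sin²(Δφ/2) + cos φ₁ · cos φ₂ · sin²(Δλ/2) = 0.056365.
c = 2·atan2(√a, √(1−a)) = 0.47941 rad → d = 6371·c ≈ 3054.29 km.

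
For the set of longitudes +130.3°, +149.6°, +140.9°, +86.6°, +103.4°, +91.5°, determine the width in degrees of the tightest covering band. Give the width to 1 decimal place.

Sort the longitudes: +86.6°, +91.5°, +103.4°, +130.3°, +140.9°, +149.6°.
Eastward gaps between consecutive values (wrapping around): 4.9°, 11.9°, 26.9°, 10.6°, 8.7°, 297.0°.
Largest gap = 297.0° ⇒ minimal covering band is its complement: 360° − 297.0° = 63.0°.
Band runs from +86.6° eastward to +149.6°.

63.0°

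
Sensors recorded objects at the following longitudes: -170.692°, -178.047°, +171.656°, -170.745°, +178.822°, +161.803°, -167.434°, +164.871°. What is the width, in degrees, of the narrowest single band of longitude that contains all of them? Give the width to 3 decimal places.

30.763°

Sort the longitudes: -178.047°, -170.745°, -170.692°, -167.434°, +161.803°, +164.871°, +171.656°, +178.822°.
Eastward gaps between consecutive values (wrapping around): 7.302°, 0.053°, 3.258°, 329.237°, 3.068°, 6.785°, 7.166°, 3.131°.
Largest gap = 329.237° ⇒ minimal covering band is its complement: 360° − 329.237° = 30.763°.
Band runs from +161.803° eastward to -167.434°, crossing the antimeridian.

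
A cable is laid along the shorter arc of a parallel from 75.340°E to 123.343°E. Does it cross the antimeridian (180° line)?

No

Signed shortest Δλ = ((123.343 − 75.340 + 180) mod 360) − 180 = 48.003°.
Going east by 48.003° from +75.340° reaches +123.343° without touching 180°.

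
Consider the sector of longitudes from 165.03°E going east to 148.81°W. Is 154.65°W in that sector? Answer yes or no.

Yes

Band width going east from +165.03° to -148.81°: ((-148.81 − 165.03) mod 360) = 46.16°.
Offset of -154.65° east of the west edge: ((-154.65 − 165.03) mod 360) = 40.32°.
40.32° ≤ 46.16° ⇒ inside.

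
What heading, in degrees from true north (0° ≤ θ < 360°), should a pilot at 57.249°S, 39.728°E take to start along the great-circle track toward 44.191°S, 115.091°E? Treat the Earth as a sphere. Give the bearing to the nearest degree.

108°

Δλ = 115.091 − 39.728 = 75.363°.
θ = atan2( sin Δλ · cos φ₂ , cos φ₁ · sin φ₂ − sin φ₁ · cos φ₂ · cos Δλ )
  = atan2(0.69375, -0.22471) = 107.948° → normalised to [0°, 360°): 107.948°.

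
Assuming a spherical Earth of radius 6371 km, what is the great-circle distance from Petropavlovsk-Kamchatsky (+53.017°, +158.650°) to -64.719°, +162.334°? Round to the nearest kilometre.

Δλ = 162.334 − 158.650 = 3.684°.
Δφ = -64.719 − 53.017 = -117.736°.
a = sin²(Δφ/2) + cos φ₁ · cos φ₂ · sin²(Δλ/2) = 0.732965.
c = 2·atan2(√a, √(1−a)) = 2.05548 rad → d = 6371·c ≈ 13095.47 km.

13095 km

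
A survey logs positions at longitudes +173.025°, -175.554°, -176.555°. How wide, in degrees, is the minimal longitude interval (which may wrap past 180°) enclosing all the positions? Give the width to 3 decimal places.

Sort the longitudes: -176.555°, -175.554°, +173.025°.
Eastward gaps between consecutive values (wrapping around): 1.001°, 348.579°, 10.420°.
Largest gap = 348.579° ⇒ minimal covering band is its complement: 360° − 348.579° = 11.421°.
Band runs from +173.025° eastward to -175.554°, crossing the antimeridian.

11.421°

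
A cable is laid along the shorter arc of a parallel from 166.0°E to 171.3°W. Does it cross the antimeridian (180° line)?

Naïve |-171.3 − 166.0| = 337.3° > 180°, so the shorter arc goes the other way round — across 180°.
Signed shortest Δλ = ((-171.3 − 166.0 + 180) mod 360) − 180 = 22.7°.
Going east by 22.7° from +166.0° passes through 180° before reaching -171.3°.

Yes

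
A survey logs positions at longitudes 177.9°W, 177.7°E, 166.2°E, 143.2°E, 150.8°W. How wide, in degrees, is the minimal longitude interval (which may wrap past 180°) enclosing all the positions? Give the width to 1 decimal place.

Sort the longitudes: -177.9°, -150.8°, +143.2°, +166.2°, +177.7°.
Eastward gaps between consecutive values (wrapping around): 27.1°, 294.0°, 23.0°, 11.5°, 4.4°.
Largest gap = 294.0° ⇒ minimal covering band is its complement: 360° − 294.0° = 66.0°.
Band runs from +143.2° eastward to -150.8°, crossing the antimeridian.

66.0°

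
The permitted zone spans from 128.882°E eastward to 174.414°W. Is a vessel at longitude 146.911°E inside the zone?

Yes

Band width going east from +128.882° to -174.414°: ((-174.414 − 128.882) mod 360) = 56.704°.
Offset of +146.911° east of the west edge: ((146.911 − 128.882) mod 360) = 18.029°.
18.029° ≤ 56.704° ⇒ inside.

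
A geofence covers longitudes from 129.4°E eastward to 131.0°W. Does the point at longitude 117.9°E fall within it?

No

Band width going east from +129.4° to -131.0°: ((-131.0 − 129.4) mod 360) = 99.6°.
Offset of +117.9° east of the west edge: ((117.9 − 129.4) mod 360) = 348.5°.
348.5° > 99.6° ⇒ outside.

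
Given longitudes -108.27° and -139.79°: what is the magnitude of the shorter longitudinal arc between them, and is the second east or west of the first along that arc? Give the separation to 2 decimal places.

31.52° west

Raw difference: -139.79 − -108.27 = -31.52°.
Normalise into (−180°, 180°]: -31.52° stays -31.52°.
Negative ⇒ the second point lies to the west; separation 31.52°.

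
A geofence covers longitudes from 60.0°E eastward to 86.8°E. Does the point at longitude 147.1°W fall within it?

Band width going east from +60.0° to +86.8°: ((86.8 − 60.0) mod 360) = 26.8°.
Offset of -147.1° east of the west edge: ((-147.1 − 60.0) mod 360) = 152.9°.
152.9° > 26.8° ⇒ outside.

No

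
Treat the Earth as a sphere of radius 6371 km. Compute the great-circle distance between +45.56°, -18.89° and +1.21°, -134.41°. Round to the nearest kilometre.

Δλ = -134.41 − -18.89 = -115.52°.
Δφ = 1.21 − 45.56 = -44.35°.
a = sin²(Δφ/2) + cos φ₁ · cos φ₂ · sin²(Δλ/2) = 0.643252.
c = 2·atan2(√a, √(1−a)) = 1.86137 rad → d = 6371·c ≈ 11858.80 km.

11859 km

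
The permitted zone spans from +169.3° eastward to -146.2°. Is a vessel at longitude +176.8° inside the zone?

Band width going east from +169.3° to -146.2°: ((-146.2 − 169.3) mod 360) = 44.5°.
Offset of +176.8° east of the west edge: ((176.8 − 169.3) mod 360) = 7.5°.
7.5° ≤ 44.5° ⇒ inside.

Yes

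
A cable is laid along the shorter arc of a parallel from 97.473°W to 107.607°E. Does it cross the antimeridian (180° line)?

Naïve |107.607 − -97.473| = 205.08° > 180°, so the shorter arc goes the other way round — across 180°.
Signed shortest Δλ = ((107.607 − -97.473 + 180) mod 360) − 180 = -154.92°.
Going west by 154.92° from -97.473° passes through 180° before reaching +107.607°.

Yes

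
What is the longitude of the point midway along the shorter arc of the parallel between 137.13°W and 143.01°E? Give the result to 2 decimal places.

Signed shortest Δλ from -137.13° to +143.01° is -79.86°.
Midpoint longitude = -137.13° + (-79.86°)/2 = -137.13° − 39.93° = -177.06°.
(The naïve average (-137.13 + +143.01)/2 = 2.94° is on the wrong side of the globe.)

177.06°W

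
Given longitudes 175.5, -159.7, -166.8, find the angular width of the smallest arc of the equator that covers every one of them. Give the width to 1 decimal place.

24.8°

Sort the longitudes: -166.8°, -159.7°, +175.5°.
Eastward gaps between consecutive values (wrapping around): 7.1°, 335.2°, 17.7°.
Largest gap = 335.2° ⇒ minimal covering band is its complement: 360° − 335.2° = 24.8°.
Band runs from +175.5° eastward to -159.7°, crossing the antimeridian.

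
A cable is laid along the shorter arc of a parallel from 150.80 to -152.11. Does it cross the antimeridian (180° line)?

Naïve |-152.11 − 150.80| = 302.91° > 180°, so the shorter arc goes the other way round — across 180°.
Signed shortest Δλ = ((-152.11 − 150.80 + 180) mod 360) − 180 = 57.09°.
Going east by 57.09° from +150.80° passes through 180° before reaching -152.11°.

Yes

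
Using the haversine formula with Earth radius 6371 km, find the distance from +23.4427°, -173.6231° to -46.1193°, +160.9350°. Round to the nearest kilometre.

Δλ = 160.9350 − -173.6231 = 334.5581°; wrapped into (−180°, 180°]: -25.4419°.
Δφ = -46.1193 − 23.4427 = -69.5620°.
a = sin²(Δφ/2) + cos φ₁ · cos φ₂ · sin²(Δλ/2) = 0.356240.
c = 2·atan2(√a, √(1−a)) = 1.27916 rad → d = 6371·c ≈ 8149.52 km.

8150 km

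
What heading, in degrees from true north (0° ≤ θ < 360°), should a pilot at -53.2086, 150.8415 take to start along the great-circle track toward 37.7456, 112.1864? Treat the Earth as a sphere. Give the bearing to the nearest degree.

330°

Δλ = 112.1864 − 150.8415 = -38.6551°.
θ = atan2( sin Δλ · cos φ₂ , cos φ₁ · sin φ₂ − sin φ₁ · cos φ₂ · cos Δλ )
  = atan2(-0.49392, 0.86113) = -29.837° → normalised to [0°, 360°): 330.163°.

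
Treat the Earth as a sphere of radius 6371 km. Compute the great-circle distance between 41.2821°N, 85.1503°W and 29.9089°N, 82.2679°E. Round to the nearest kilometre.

Δλ = 82.2679 − -85.1503 = 167.4182°.
Δφ = 29.9089 − 41.2821 = -11.3732°.
a = sin²(Δφ/2) + cos φ₁ · cos φ₂ · sin²(Δλ/2) = 0.653386.
c = 2·atan2(√a, √(1−a)) = 1.88260 rad → d = 6371·c ≈ 11994.02 km.

11994 km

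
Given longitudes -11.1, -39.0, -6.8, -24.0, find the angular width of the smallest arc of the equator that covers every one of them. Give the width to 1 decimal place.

Sort the longitudes: -39.0°, -24.0°, -11.1°, -6.8°.
Eastward gaps between consecutive values (wrapping around): 15.0°, 12.9°, 4.3°, 327.8°.
Largest gap = 327.8° ⇒ minimal covering band is its complement: 360° − 327.8° = 32.2°.
Band runs from -39.0° eastward to -6.8°.

32.2°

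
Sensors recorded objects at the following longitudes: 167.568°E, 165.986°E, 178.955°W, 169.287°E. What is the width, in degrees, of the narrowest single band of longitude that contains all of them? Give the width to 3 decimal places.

Sort the longitudes: -178.955°, +165.986°, +167.568°, +169.287°.
Eastward gaps between consecutive values (wrapping around): 344.941°, 1.582°, 1.719°, 11.758°.
Largest gap = 344.941° ⇒ minimal covering band is its complement: 360° − 344.941° = 15.059°.
Band runs from +165.986° eastward to -178.955°, crossing the antimeridian.

15.059°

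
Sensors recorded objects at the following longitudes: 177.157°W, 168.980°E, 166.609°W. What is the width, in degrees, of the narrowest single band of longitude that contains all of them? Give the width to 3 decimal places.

Sort the longitudes: -177.157°, -166.609°, +168.980°.
Eastward gaps between consecutive values (wrapping around): 10.548°, 335.589°, 13.863°.
Largest gap = 335.589° ⇒ minimal covering band is its complement: 360° − 335.589° = 24.411°.
Band runs from +168.980° eastward to -166.609°, crossing the antimeridian.

24.411°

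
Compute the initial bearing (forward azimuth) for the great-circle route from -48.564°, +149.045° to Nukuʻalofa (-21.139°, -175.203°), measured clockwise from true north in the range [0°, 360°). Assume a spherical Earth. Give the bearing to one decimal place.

Δλ = -175.203 − 149.045 = -324.248°; wrapped into (−180°, 180°]: 35.752°.
θ = atan2( sin Δλ · cos φ₂ , cos φ₁ · sin φ₂ − sin φ₁ · cos φ₂ · cos Δλ )
  = atan2(0.54496, 0.32882) = 58.894° → normalised to [0°, 360°): 58.894°.

58.9°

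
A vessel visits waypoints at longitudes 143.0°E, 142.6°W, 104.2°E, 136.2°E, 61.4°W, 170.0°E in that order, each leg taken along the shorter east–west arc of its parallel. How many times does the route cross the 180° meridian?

Leg 1: +143.0° → -142.6°, shortest Δλ = 74.4° (east) — crosses 180°.
Leg 2: -142.6° → +104.2°, shortest Δλ = -113.2° (west) — crosses 180°.
Leg 3: +104.2° → +136.2°, shortest Δλ = 32.0° (east) — does not cross 180°.
Leg 4: +136.2° → -61.4°, shortest Δλ = 162.4° (east) — crosses 180°.
Leg 5: -61.4° → +170.0°, shortest Δλ = -128.6° (west) — crosses 180°.
Total crossings: 4.

4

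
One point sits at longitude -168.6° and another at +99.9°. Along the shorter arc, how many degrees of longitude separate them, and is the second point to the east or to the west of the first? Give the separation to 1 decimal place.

Raw difference: 99.9 − -168.6 = 268.5°.
Normalise into (−180°, 180°]: 268.5° − 360° = -91.5°.
Negative ⇒ the second point lies to the west; separation 91.5°.

91.5° west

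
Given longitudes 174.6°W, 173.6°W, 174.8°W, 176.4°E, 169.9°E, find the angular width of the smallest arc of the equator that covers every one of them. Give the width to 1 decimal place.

Sort the longitudes: -174.8°, -174.6°, -173.6°, +169.9°, +176.4°.
Eastward gaps between consecutive values (wrapping around): 0.2°, 1.0°, 343.5°, 6.5°, 8.8°.
Largest gap = 343.5° ⇒ minimal covering band is its complement: 360° − 343.5° = 16.5°.
Band runs from +169.9° eastward to -173.6°, crossing the antimeridian.

16.5°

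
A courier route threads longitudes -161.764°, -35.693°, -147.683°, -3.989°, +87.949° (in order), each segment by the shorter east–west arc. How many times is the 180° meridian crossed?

Leg 1: -161.764° → -35.693°, shortest Δλ = 126.071° (east) — does not cross 180°.
Leg 2: -35.693° → -147.683°, shortest Δλ = -111.99° (west) — does not cross 180°.
Leg 3: -147.683° → -3.989°, shortest Δλ = 143.694° (east) — does not cross 180°.
Leg 4: -3.989° → +87.949°, shortest Δλ = 91.938° (east) — does not cross 180°.
Total crossings: 0.

0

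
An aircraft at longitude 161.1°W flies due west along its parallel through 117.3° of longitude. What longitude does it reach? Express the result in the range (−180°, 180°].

81.6°E

Start at -161.1°; shift −117.3° → -278.4°.
-278.4° lies outside (−180°, 180°]; add 360° → +81.6°.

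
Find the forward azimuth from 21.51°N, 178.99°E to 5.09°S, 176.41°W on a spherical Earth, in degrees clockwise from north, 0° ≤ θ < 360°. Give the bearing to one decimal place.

169.9°

Δλ = -176.41 − 178.99 = -355.40°; wrapped into (−180°, 180°]: 4.60°.
θ = atan2( sin Δλ · cos φ₂ , cos φ₁ · sin φ₂ − sin φ₁ · cos φ₂ · cos Δλ )
  = atan2(0.07988, -0.44658) = 169.858° → normalised to [0°, 360°): 169.858°.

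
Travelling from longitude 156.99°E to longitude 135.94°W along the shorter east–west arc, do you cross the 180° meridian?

Yes

Naïve |-135.94 − 156.99| = 292.93° > 180°, so the shorter arc goes the other way round — across 180°.
Signed shortest Δλ = ((-135.94 − 156.99 + 180) mod 360) − 180 = 67.07°.
Going east by 67.07° from +156.99° passes through 180° before reaching -135.94°.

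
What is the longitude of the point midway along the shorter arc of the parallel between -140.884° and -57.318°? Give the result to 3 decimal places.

-99.101°

Signed shortest Δλ from -140.884° to -57.318° is +83.566°.
Midpoint longitude = -140.884° + (+83.566°)/2 = -140.884° + 41.783° = -99.101°.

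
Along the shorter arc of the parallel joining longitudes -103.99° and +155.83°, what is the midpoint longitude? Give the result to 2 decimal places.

Signed shortest Δλ from -103.99° to +155.83° is -100.18°.
Midpoint longitude = -103.99° + (-100.18°)/2 = -103.99° − 50.09° = -154.08°.
(The naïve average (-103.99 + +155.83)/2 = 25.92° is on the wrong side of the globe.)

-154.08°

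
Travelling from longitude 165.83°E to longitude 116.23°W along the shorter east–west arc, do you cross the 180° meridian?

Yes

Naïve |-116.23 − 165.83| = 282.06° > 180°, so the shorter arc goes the other way round — across 180°.
Signed shortest Δλ = ((-116.23 − 165.83 + 180) mod 360) − 180 = 77.94°.
Going east by 77.94° from +165.83° passes through 180° before reaching -116.23°.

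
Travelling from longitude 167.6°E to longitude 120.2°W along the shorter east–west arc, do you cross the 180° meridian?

Yes

Naïve |-120.2 − 167.6| = 287.8° > 180°, so the shorter arc goes the other way round — across 180°.
Signed shortest Δλ = ((-120.2 − 167.6 + 180) mod 360) − 180 = 72.2°.
Going east by 72.2° from +167.6° passes through 180° before reaching -120.2°.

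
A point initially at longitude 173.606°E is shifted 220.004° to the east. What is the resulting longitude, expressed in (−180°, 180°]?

Start at +173.606°; shift +220.004° → +393.610°.
+393.610° lies outside (−180°, 180°]; subtract 360° → +33.610°.

33.610°E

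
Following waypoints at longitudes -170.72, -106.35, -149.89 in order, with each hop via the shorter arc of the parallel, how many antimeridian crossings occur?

0

Leg 1: -170.72° → -106.35°, shortest Δλ = 64.37° (east) — does not cross 180°.
Leg 2: -106.35° → -149.89°, shortest Δλ = -43.54° (west) — does not cross 180°.
Total crossings: 0.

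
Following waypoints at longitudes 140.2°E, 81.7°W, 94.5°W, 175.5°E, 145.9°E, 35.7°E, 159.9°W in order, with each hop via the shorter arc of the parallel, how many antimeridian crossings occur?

3

Leg 1: +140.2° → -81.7°, shortest Δλ = 138.1° (east) — crosses 180°.
Leg 2: -81.7° → -94.5°, shortest Δλ = -12.8° (west) — does not cross 180°.
Leg 3: -94.5° → +175.5°, shortest Δλ = -90.0° (west) — crosses 180°.
Leg 4: +175.5° → +145.9°, shortest Δλ = -29.6° (west) — does not cross 180°.
Leg 5: +145.9° → +35.7°, shortest Δλ = -110.2° (west) — does not cross 180°.
Leg 6: +35.7° → -159.9°, shortest Δλ = 164.4° (east) — crosses 180°.
Total crossings: 3.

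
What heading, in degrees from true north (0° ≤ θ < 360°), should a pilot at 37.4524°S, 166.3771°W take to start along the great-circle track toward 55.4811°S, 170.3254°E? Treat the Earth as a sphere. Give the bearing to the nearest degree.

Δλ = 170.3254 − -166.3771 = 336.7025°; wrapped into (−180°, 180°]: -23.2975°.
θ = atan2( sin Δλ · cos φ₂ , cos φ₁ · sin φ₂ − sin φ₁ · cos φ₂ · cos Δλ )
  = atan2(-0.22412, -0.33759) = -146.420° → normalised to [0°, 360°): 213.580°.

214°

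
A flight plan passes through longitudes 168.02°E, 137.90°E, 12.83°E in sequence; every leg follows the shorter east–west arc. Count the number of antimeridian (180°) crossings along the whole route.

0

Leg 1: +168.02° → +137.90°, shortest Δλ = -30.12° (west) — does not cross 180°.
Leg 2: +137.90° → +12.83°, shortest Δλ = -125.07° (west) — does not cross 180°.
Total crossings: 0.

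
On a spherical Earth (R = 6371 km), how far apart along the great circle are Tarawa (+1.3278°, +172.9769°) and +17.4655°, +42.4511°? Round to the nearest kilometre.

Δλ = 42.4511 − 172.9769 = -130.5258°.
Δφ = 17.4655 − 1.3278 = 16.1377°.
a = sin²(Δφ/2) + cos φ₁ · cos φ₂ · sin²(Δλ/2) = 0.806356.
c = 2·atan2(√a, √(1−a)) = 2.23028 rad → d = 6371·c ≈ 14209.14 km.

14209 km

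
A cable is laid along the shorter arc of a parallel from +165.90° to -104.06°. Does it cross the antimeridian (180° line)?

Yes

Naïve |-104.06 − 165.90| = 269.96° > 180°, so the shorter arc goes the other way round — across 180°.
Signed shortest Δλ = ((-104.06 − 165.90 + 180) mod 360) − 180 = 90.04°.
Going east by 90.04° from +165.90° passes through 180° before reaching -104.06°.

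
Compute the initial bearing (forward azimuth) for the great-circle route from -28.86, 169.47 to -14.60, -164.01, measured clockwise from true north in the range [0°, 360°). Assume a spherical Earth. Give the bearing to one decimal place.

65.5°

Δλ = -164.01 − 169.47 = -333.48°; wrapped into (−180°, 180°]: 26.52°.
θ = atan2( sin Δλ · cos φ₂ , cos φ₁ · sin φ₂ − sin φ₁ · cos φ₂ · cos Δλ )
  = atan2(0.43209, 0.19718) = 65.472° → normalised to [0°, 360°): 65.472°.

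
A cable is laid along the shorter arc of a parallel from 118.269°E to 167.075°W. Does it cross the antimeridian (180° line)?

Naïve |-167.075 − 118.269| = 285.344° > 180°, so the shorter arc goes the other way round — across 180°.
Signed shortest Δλ = ((-167.075 − 118.269 + 180) mod 360) − 180 = 74.656°.
Going east by 74.656° from +118.269° passes through 180° before reaching -167.075°.

Yes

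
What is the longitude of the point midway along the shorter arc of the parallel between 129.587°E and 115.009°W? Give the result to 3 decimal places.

Signed shortest Δλ from +129.587° to -115.009° is +115.404°.
Midpoint longitude = +129.587° + (+115.404°)/2 = +129.587° + 57.702° = +187.289°.
Normalise into (−180°, 180°]: -172.711°.
(The naïve average (+129.587 + -115.009)/2 = 7.289° is on the wrong side of the globe.)

172.711°W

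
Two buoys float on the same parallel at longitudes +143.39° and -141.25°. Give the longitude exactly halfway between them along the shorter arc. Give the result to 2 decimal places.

-178.93°

Signed shortest Δλ from +143.39° to -141.25° is +75.36°.
Midpoint longitude = +143.39° + (+75.36°)/2 = +143.39° + 37.68° = +181.07°.
Normalise into (−180°, 180°]: -178.93°.
(The naïve average (+143.39 + -141.25)/2 = 1.07° is on the wrong side of the globe.)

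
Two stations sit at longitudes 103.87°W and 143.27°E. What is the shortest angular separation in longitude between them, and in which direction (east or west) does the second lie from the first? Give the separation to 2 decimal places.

Raw difference: 143.27 − -103.87 = 247.14°.
Normalise into (−180°, 180°]: 247.14° − 360° = -112.86°.
Negative ⇒ the second point lies to the west; separation 112.86°.

112.86° west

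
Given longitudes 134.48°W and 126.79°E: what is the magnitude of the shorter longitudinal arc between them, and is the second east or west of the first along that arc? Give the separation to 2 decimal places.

Raw difference: 126.79 − -134.48 = 261.27°.
Normalise into (−180°, 180°]: 261.27° − 360° = -98.73°.
Negative ⇒ the second point lies to the west; separation 98.73°.

98.73° west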